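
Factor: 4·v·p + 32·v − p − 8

(4·v − 1)·(p + 8)

Group as (4·v·p + 32·v) + (−p − 8) = 4·v·(p + 8) − (p + 8).
Both groups share the factor (p + 8).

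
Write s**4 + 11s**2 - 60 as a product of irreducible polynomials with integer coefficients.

Substitute u = s**2 to get a quadratic in u, then factor.
s**2 + 15 is irreducible over ℤ (always positive, so no real roots).
s**2 - 4 is a difference of squares.

(s + 2)(s - 2)(s**2 + 15)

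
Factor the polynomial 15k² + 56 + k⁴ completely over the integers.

Substitute u = k² to get a quadratic in u, then factor.
k² + 8 is irreducible over ℤ (always positive, so no real roots).
k² + 7 is irreducible over ℤ (always positive, so no real roots).

(k² + 7)(k² + 8)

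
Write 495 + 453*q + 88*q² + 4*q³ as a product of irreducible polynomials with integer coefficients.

Testing divisors of the constant over divisors of the leading coefficient, q = −11/2 is a root, so (2*q + 11) is a factor; dividing leaves 2*q² + 33*q + 45.
The remaining quadratic factors as (2*q + 3)(q + 15).

(2*q + 11)*(2*q + 3)*(q + 15)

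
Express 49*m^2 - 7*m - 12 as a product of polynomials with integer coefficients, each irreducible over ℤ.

Need a pair with product 49·(-12) = -588 and sum -7: that's 21 and -28.
Split the middle term: 49*m^2 + 21*m - 28*m - 12 = 7*m*(7*m + 3) - 4*(7*m + 3).

(7*m + 3)*(7*m - 4)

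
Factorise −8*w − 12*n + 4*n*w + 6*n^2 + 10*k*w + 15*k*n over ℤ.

Group: 5*k*(3*n + 2*w) + (2*n − 4)*(3*n + 2*w); both groups contain (3*n + 2*w).

(3*n + 2*w)*(5*k + 2*n − 4)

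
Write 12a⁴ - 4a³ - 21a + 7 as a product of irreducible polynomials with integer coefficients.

(3a - 1)(4a³ - 7)

Group as (12a⁴ - 21a) + (-4a³ + 7) = 3a(4a³ - 7) - (4a³ - 7).
Both groups share the factor (4a³ - 7).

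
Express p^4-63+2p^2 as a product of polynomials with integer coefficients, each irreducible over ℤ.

Substitute u = p^2 to get a quadratic in u, then factor.
p^2+9 is irreducible over ℤ (sum of squares).
p^2-7 is irreducible over ℤ (7 is not a perfect square).

(p^2+9)(p^2-7)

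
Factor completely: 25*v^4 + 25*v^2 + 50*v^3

25*v^2*(v + 1)^2

Every term has a factor of 25*v^2; factoring it out leaves v^2 + 2*v + 1.
Recognize a perfect-square trinomial with the parts v and 1.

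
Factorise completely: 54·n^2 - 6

6·(3·n + 1)·(3·n - 1)

Factor out 6, leaving 9·n^2 - 1, which is a difference of two squares.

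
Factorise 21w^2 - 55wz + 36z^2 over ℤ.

Group: 3w(7w - 9z) - 4z(7w - 9z); both groups contain (7w - 9z).

(3w - 4z)(7w - 9z)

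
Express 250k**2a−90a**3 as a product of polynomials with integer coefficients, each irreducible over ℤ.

Factor out 10a, leaving 25k**2−9a**2, which is a difference of two squares.

10a(5k−3a)(5k+3a)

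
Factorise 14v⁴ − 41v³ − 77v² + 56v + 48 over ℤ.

(2v + 3)(7v + 4)(v − 1)(v − 4)

Trying the rational-root candidates, v = 4 is a root, so (v − 4) is a factor; dividing leaves 14v³ + 15v² − 17v − 12.
Next, v = −4/7 is a root, so (7v + 4) divides it; the quotient is 2v² + v − 3.
The remaining quadratic factors as (2v + 3)(v − 1).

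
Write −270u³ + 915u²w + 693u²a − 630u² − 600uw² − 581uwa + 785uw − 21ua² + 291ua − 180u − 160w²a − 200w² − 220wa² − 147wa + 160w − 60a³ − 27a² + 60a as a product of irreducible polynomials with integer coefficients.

−(9u − 8w − 3a)(2u − 5w − 5a + 4)(15u + 4a + 5)

Group: 9u(−30u² + 75uw + 67ua − 70u + 20wa + 25w + 20a² + 9a − 20) + (−8w − 3a)(−30u² + 75uw + 67ua − 70u + 20wa + 25w + 20a² + 9a − 20); both groups contain (−30u² + 75uw + 67ua − 70u + 20wa + 25w + 20a² + 9a − 20), so (9u − 8w − 3a) is a factor with cofactor −30u² + 75uw + 67ua − 70u + 20wa + 25w + 20a² + 9a − 20.
The cofactor groups again: −30u² + 75uw + 67ua − 70u + 20wa + 25w + 20a² + 9a − 20 = −2u(15u + 4a + 5) + (5w + 5a − 4)(15u + 4a + 5); both groups contain (15u + 4a + 5), giving −(2u − 5w − 5a + 4)(15u + 4a + 5).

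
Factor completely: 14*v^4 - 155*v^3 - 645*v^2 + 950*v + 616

(2*v + 1)*(7*v - 11)*(v + 4)*(v - 14)

Testing divisors of the constant over divisors of the leading coefficient, v = 14 is a root, so (v - 14) divides it; the quotient is 14*v^3 + 41*v^2 - 71*v - 44.
Continuing, v = -4 is a root, giving the factor (v + 4) and quotient 14*v^2 - 15*v - 11.
The remaining quadratic factors as (7*v - 11)(2*v + 1).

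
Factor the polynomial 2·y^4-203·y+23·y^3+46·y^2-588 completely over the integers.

(2·y+7)·(y+4)·(y+7)·(y-3)

Among the possible rational roots, y = 3 is a root, giving the factor (y-3) and quotient 2·y^3+29·y^2+133·y+196.
Then y = -4 is a root, so (y+4) is a factor; dividing leaves 2·y^2+21·y+49.
The remaining quadratic factors as (2·y+7)(y+7).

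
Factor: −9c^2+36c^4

9c^2(2c+1)(2c−1)

Factor out 9c^2, leaving 4c^2−1, which is a difference of two squares.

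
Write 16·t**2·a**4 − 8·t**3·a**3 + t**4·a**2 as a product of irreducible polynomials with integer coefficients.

a**2·t**2·(t − 4·a)**2

Pull out the common factor t**2·a**2, leaving t**2 − 8·t·a + 16·a**2.
Recognize a perfect-square trinomial with the parts 4·a and t.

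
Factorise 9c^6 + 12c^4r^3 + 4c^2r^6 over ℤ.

Pull out the common factor c^2, leaving 9c^4 + 12c^2r^3 + 4r^6.
Recognize a perfect-square trinomial with the parts 3c^2 and 2r^3.

c^2(3c^2 + 2r^3)^2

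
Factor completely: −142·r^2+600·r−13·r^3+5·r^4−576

(5·r−8)·(r+6)·(r−3)·(r−4)

Testing divisors of the constant over divisors of the leading coefficient, r = 4 is a root, giving the factor (r−4) and quotient 5·r^3+7·r^2−114·r+144.
Then r = −6 is a root, giving the factor (r+6) and quotient 5·r^2−23·r+24.
The remaining quadratic factors as (r−3)(5·r−8).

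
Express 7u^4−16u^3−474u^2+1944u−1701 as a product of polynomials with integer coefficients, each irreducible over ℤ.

(7u−9)(u+9)(u−3)(u−7)

Among the possible rational roots, u = 3 is a root, giving the factor (u−3) and quotient 7u^3+5u^2−459u+567.
Continuing, u = 9/7 is a root, so (7u−9) divides it; the quotient is u^2+2u−63.
The remaining quadratic factors as (u+9)(u−7).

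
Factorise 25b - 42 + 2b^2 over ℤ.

(2b - 3)(b + 14)

Need a pair with product 2·(-42) = -84 and sum 25: that's -3 and 28.
Split the middle term: 2b^2 - 3b + 28b - 42 = b(2b - 3) + 14(2b - 3).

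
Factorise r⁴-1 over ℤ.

Write as (r²)² − (1)², then factor r²-1 once more.

(r+1)·(r-1)·(r²+1)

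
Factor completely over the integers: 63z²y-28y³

7y(3z-2y)(3z+2y)

Factor out 7y, leaving 9z²-4y², which is a difference of two squares.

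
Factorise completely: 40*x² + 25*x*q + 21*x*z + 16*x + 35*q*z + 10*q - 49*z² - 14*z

(8*x + 5*q - 7*z)*(5*x + 7*z + 2)

Group: 8*x*(5*x + 7*z + 2) + (5*q - 7*z)*(5*x + 7*z + 2); both groups contain (5*x + 7*z + 2).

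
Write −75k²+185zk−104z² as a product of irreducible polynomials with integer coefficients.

−(13z−15k)(8z−5k)

Group: −13z(8z−5k) + 15k(8z−5k); both groups contain (8z−5k).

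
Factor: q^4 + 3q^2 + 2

(q^2 + 1)(q^2 + 2)

Substitute u = q^2 to get a quadratic in u, then factor.
q^2 + 2 is irreducible over ℤ (always positive, so no real roots).
q^2 + 1 is irreducible over ℤ (sum of squares).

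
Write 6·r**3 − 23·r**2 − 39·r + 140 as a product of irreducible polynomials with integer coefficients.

(2·r + 5)·(3·r − 7)·(r − 4)

By the rational root theorem, r = −5/2 is a root, so (2·r + 5) is a factor; dividing leaves 3·r**2 − 19·r + 28.
The remaining quadratic factors as (3·r − 7)(r − 4).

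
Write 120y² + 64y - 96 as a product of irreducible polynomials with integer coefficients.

Pull out the common factor 8, then factor the remaining trinomial.

8(3y - 2)(5y + 6)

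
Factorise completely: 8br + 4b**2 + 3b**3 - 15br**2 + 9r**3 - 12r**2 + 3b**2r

(3b - 3r + 4)(b + 3r)(b - r)

Group: b(3b**2 + 6br + 4b - 9r**2 + 12r) - r(3b**2 + 6br + 4b - 9r**2 + 12r); both groups contain (3b**2 + 6br + 4b - 9r**2 + 12r), so (b - r) is a factor with cofactor 3b**2 + 6br + 4b - 9r**2 + 12r.
The cofactor groups again: 3b**2 + 6br + 4b - 9r**2 + 12r = b(3b - 3r + 4) + 3r(3b - 3r + 4); both groups contain (3b - 3r + 4), giving (b + 3r)(3b - 3r + 4).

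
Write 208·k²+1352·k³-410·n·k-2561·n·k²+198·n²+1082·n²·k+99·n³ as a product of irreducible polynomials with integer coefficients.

Group: n·(99·n²-205·n·k+104·k²) + (13·k+2)·(99·n²-205·n·k+104·k²); both groups contain (99·n²-205·n·k+104·k²), so (n+13·k+2) is a factor with cofactor 99·n²-205·n·k+104·k².
The cofactor groups again: 99·n²-205·n·k+104·k² = 11·n·(9·n-8·k) - 13·k·(9·n-8·k); both groups contain (9·n-8·k), giving (11·n-13·k)·(9·n-8·k).

(11·n-13·k)·(9·n-8·k)·(n+13·k+2)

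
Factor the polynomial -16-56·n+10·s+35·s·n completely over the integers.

(5·s-8)·(7·n+2)

Group as (35·s·n+10·s) + (-56·n-16) = 5·s·(7·n+2) - 8·(7·n+2).
Both groups share the factor (7·n+2).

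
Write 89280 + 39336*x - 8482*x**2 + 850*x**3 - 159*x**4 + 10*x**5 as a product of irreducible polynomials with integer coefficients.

Among the possible rational roots, x = -8/5 is a root, so (5*x + 8) divides it; the quotient is 2*x**4 - 35*x**3 + 226*x**2 - 2058*x + 11160.
Then x = 15/2 is a root, so (2*x - 15) divides it; the quotient is x**3 - 10*x**2 + 38*x - 744.
Continuing, x = 12 is a root, so (x - 12) divides it; the quotient is x**2 + 2*x + 62.
The quadratic x**2 + 2*x + 62 has discriminant -244 < 0 and is irreducible over ℤ.

(2*x - 15)*(5*x + 8)*(x - 12)*(x**2 + 2*x + 62)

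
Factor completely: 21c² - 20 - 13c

(3c - 4)(7c + 5)

Need a pair with product 21·(-20) = -420 and sum -13: that's -28 and 15.
Split the middle term: 21c² - 28c + 15c - 20 = 7c(3c - 4) + 5(3c - 4).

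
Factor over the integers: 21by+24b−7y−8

(3b−1)(7y+8)

Group as (21by+24b) + (−7y−8) = 3b(7y+8) − (7y+8).
Both groups share the factor (7y+8).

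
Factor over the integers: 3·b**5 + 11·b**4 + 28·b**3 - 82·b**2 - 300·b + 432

(3·b - 4)·(b + 3)·(b - 2)·(b**2 + 4·b + 18)

By the rational root theorem, b = 4/3 is a root, so (3·b - 4) is a factor; dividing leaves b**4 + 5·b**3 + 16·b**2 - 6·b - 108.
Continuing, b = 2 is a root, so (b - 2) divides it; the quotient is b**3 + 7·b**2 + 30·b + 54.
Then b = -3 is a root, so (b + 3) is a factor; dividing leaves b**2 + 4·b + 18.
The quadratic b**2 + 4·b + 18 has discriminant -56 < 0 and is irreducible over ℤ.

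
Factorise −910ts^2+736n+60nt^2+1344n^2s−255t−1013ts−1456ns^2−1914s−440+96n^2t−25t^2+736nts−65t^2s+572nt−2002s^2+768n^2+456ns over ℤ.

(12n−13s−5)(t+14s+8)(8n+5t+11)

Group: 8n(12nt+168ns+96n−13ts−5t−182s^2−174s−40) + (5t+11)(12nt+168ns+96n−13ts−5t−182s^2−174s−40); both groups contain (12nt+168ns+96n−13ts−5t−182s^2−174s−40), so (8n+5t+11) is a factor with cofactor 12nt+168ns+96n−13ts−5t−182s^2−174s−40.
The cofactor groups again: 12nt+168ns+96n−13ts−5t−182s^2−174s−40 = 12n(t+14s+8) + (−13s−5)(t+14s+8); both groups contain (t+14s+8), giving (12n−13s−5)(t+14s+8).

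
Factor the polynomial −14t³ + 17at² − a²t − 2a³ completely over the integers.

−(2a + 7t)(a − 2t)(a − t)

Group: a(−2a² − 3at + 14t²) − t(−2a² − 3at + 14t²); both groups contain (−2a² − 3at + 14t²), so (a − t) is a factor with cofactor −2a² − 3at + 14t².
The cofactor groups again: −2a² − 3at + 14t² = −a(2a + 7t) + 2t(2a + 7t); both groups contain (2a + 7t), giving −(a − 2t)(2a + 7t).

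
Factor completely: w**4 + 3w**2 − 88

Substitute u = w**2 to get a quadratic in u, then factor.
w**2 + 11 is irreducible over ℤ (always positive, so no real roots).
w**2 − 8 is irreducible over ℤ (8 is not a perfect square).

(w**2 + 11)(w**2 − 8)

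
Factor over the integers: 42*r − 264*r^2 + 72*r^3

6*r*(2*r − 7)*(6*r − 1)

Pull out the common factor 6*r, then factor the remaining trinomial.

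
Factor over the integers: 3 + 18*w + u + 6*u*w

Group as (6*u*w + u) + (18*w + 3) = u*(6*w + 1) + 3*(6*w + 1).
Both groups share the factor (6*w + 1).

(6*w + 1)*(u + 3)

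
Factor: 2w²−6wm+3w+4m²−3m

(2w−4m+3)(w−m)

Group: w(2w−4m+3) − m(2w−4m+3); both groups contain (2w−4m+3).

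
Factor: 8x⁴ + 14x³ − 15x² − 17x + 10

Among the possible rational roots, x = 1/2 is a root, giving the factor (2x − 1) and quotient 4x³ + 9x² − 3x − 10.
Then x = −5/4 is a root, so (4x + 5) divides it; the quotient is x² + x − 2.
The remaining quadratic factors as (x − 1)(x + 2).

(2x − 1)(4x + 5)(x + 2)(x − 1)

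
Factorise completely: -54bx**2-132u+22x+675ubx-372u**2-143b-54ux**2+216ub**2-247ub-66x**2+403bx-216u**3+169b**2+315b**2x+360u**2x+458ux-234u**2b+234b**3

Group: 2u(-108u**2-225ub+18ux-132u-117b**2+18bx-143b+22x) + (-2b-3x+1)(-108u**2-225ub+18ux-132u-117b**2+18bx-143b+22x); both groups contain (-108u**2-225ub+18ux-132u-117b**2+18bx-143b+22x), so (2u-2b-3x+1) is a factor with cofactor -108u**2-225ub+18ux-132u-117b**2+18bx-143b+22x.
The cofactor groups again: -108u**2-225ub+18ux-132u-117b**2+18bx-143b+22x = -9u(12u+13b-2x) + (-9b-11)(12u+13b-2x); both groups contain (12u+13b-2x), giving -(9u+9b+11)(12u+13b-2x).

-(2u-2b-3x+1)(12u+13b-2x)(9u+9b+11)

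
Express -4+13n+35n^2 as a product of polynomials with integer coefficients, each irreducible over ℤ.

(5n-1)(7n+4)

Need a pair with product 35·(-4) = -140 and sum 13: that's -7 and 20.
Split the middle term: 35n^2-7n + 20n-4 = 7n(5n-1) + 4(5n-1).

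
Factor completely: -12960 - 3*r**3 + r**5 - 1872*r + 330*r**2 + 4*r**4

Among the possible rational roots, r = 6 is a root, giving the factor (r - 6) and quotient r**4 + 10*r**3 + 57*r**2 + 672*r + 2160.
Then r = -9 is a root, so (r + 9) is a factor; dividing leaves r**3 + r**2 + 48*r + 240.
Next, r = -4 is a root, so (r + 4) divides it; the quotient is r**2 - 3*r + 60.
The quadratic r**2 - 3*r + 60 has discriminant -231 < 0 and is irreducible over ℤ.

(r + 4)*(r + 9)*(r - 6)*(r**2 - 3*r + 60)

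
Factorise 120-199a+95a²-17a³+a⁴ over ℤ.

By the rational root theorem, a = 3 is a root, so (a-3) divides it; the quotient is a³-14a²+53a-40.
Next, a = 5 is a root, so (a-5) is a factor; dividing leaves a²-9a+8.
The remaining quadratic factors as (a-1)(a-8).

(a-1)(a-3)(a-5)(a-8)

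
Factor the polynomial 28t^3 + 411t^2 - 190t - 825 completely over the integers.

Testing divisors of the constant over divisors of the leading coefficient, t = -15 is a root, so (t + 15) divides it; the quotient is 28t^2 - 9t - 55.
The remaining quadratic factors as (7t - 11)(4t + 5).

(4t + 5)(7t - 11)(t + 15)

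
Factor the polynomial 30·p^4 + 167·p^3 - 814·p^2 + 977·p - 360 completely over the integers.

(5·p - 8)·(6·p - 5)·(p + 9)·(p - 1)

By the rational root theorem, p = 8/5 is a root, giving the factor (5·p - 8) and quotient 6·p^3 + 43·p^2 - 94·p + 45.
Continuing, p = 5/6 is a root, so (6·p - 5) is a factor; dividing leaves p^2 + 8·p - 9.
The remaining quadratic factors as (p + 9)(p - 1).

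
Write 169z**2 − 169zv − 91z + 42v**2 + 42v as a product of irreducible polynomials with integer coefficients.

(13z − 6v)(13z − 7v − 7)

Group: 13z(13z − 7v − 7) − 6v(13z − 7v − 7); both groups contain (13z − 7v − 7).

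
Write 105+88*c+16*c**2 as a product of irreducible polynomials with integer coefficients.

(4*c+15)*(4*c+7)

Need a pair with product 16·105 = 1680 and sum 88: that's 60 and 28.
Split the middle term: 16*c**2+60*c + 28*c+105 = 4*c*(4*c+15) + 7*(4*c+15).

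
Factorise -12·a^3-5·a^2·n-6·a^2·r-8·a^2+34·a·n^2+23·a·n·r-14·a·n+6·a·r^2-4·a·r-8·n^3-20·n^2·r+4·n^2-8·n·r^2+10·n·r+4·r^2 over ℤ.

Group: 3·a·(-4·a^2-7·a·n-2·a·r+2·n^2+5·n·r+2·r^2) + (-4·n+2)·(-4·a^2-7·a·n-2·a·r+2·n^2+5·n·r+2·r^2); both groups contain (-4·a^2-7·a·n-2·a·r+2·n^2+5·n·r+2·r^2), so (3·a-4·n+2) is a factor with cofactor -4·a^2-7·a·n-2·a·r+2·n^2+5·n·r+2·r^2.
The cofactor groups again: -4·a^2-7·a·n-2·a·r+2·n^2+5·n·r+2·r^2 = -4·a·(a+2·n+r) + (n+2·r)·(a+2·n+r); both groups contain (a+2·n+r), giving -(4·a-n-2·r)·(a+2·n+r).

-(3·a-4·n+2)·(4·a-n-2·r)·(a+2·n+r)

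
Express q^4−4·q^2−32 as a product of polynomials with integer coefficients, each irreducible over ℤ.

Substitute u = q^2 to get a quadratic in u, then factor.
q^2−8 is irreducible over ℤ (8 is not a perfect square).
q^2+4 is irreducible over ℤ (sum of squares).

(q^2+4)·(q^2−8)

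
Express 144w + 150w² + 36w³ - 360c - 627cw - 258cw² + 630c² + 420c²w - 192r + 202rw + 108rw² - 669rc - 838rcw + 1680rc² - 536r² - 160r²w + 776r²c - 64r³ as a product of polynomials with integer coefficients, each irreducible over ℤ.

Group: r(-64r² - 120rc + 32rw - 24r - 30cw - 45c + 12w² + 18w) + (-14c + 3w + 8)(-64r² - 120rc + 32rw - 24r - 30cw - 45c + 12w² + 18w); both groups contain (-64r² - 120rc + 32rw - 24r - 30cw - 45c + 12w² + 18w), so (r - 14c + 3w + 8) is a factor with cofactor -64r² - 120rc + 32rw - 24r - 30cw - 45c + 12w² + 18w.
The cofactor groups again: -64r² - 120rc + 32rw - 24r - 30cw - 45c + 12w² + 18w = -8r(8r + 2w + 3) + (-15c + 6w)(8r + 2w + 3); both groups contain (8r + 2w + 3), giving -(8r + 15c - 6w)(8r + 2w + 3).

-(r - 14c + 3w + 8)(8r + 15c - 6w)(8r + 2w + 3)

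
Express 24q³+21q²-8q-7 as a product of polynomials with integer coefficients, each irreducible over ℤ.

(8q+7)(3q²-1)

Group as (24q³-8q) + (21q²-7) = 8q(3q²-1) + 7(3q²-1).
Both groups share the factor (3q²-1).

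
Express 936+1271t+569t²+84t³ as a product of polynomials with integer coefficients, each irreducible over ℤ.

(3t+8)(4t+9)(7t+13)

Trying the rational-root candidates, t = -8/3 is a root, giving the factor (3t+8) and quotient 28t²+115t+117.
The remaining quadratic factors as (4t+9)(7t+13).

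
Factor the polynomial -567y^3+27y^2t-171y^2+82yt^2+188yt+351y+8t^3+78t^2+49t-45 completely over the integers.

-(9y-4t-5)(7y+2t-1)(9y+t+9)

Group: 7y(-81y^2+27yt-36y+4t^2+41t+45) + (2t-1)(-81y^2+27yt-36y+4t^2+41t+45); both groups contain (-81y^2+27yt-36y+4t^2+41t+45), so (7y+2t-1) is a factor with cofactor -81y^2+27yt-36y+4t^2+41t+45.
The cofactor groups again: -81y^2+27yt-36y+4t^2+41t+45 = -9y(9y-4t-5) + (-t-9)(9y-4t-5); both groups contain (9y-4t-5), giving -(9y+t+9)(9y-4t-5).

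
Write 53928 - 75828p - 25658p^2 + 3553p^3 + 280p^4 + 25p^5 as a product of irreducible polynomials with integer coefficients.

(5p + 14)(5p - 3)(p - 6)(p^2 + 15p + 214)

Among the possible rational roots, p = 6 is a root, so (p - 6) divides it; the quotient is 25p^4 + 430p^3 + 6133p^2 + 11140p - 8988.
Next, p = 3/5 is a root, giving the factor (5p - 3) and quotient 5p^3 + 89p^2 + 1280p + 2996.
Next, p = -14/5 is a root, so (5p + 14) is a factor; dividing leaves p^2 + 15p + 214.
The quadratic p^2 + 15p + 214 has discriminant -631 < 0 and is irreducible over ℤ.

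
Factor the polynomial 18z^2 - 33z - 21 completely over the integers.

Pull out the common factor 3, then factor the remaining trinomial.

3(2z + 1)(3z - 7)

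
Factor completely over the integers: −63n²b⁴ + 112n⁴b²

Pull out the common factor 7n²b²; 16n² − 9b² is a difference of squares.

7b²n²(4n − 3b)(4n + 3b)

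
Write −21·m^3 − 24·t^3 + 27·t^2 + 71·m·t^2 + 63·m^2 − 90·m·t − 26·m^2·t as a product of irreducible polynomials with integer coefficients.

−(3·m + 8·t − 9)·(7·m − 3·t)·(m − t)

Group: 7·m·(−3·m^2 − 5·m·t + 9·m + 8·t^2 − 9·t) − 3·t·(−3·m^2 − 5·m·t + 9·m + 8·t^2 − 9·t); both groups contain (−3·m^2 − 5·m·t + 9·m + 8·t^2 − 9·t), so (7·m − 3·t) is a factor with cofactor −3·m^2 − 5·m·t + 9·m + 8·t^2 − 9·t.
The cofactor groups again: −3·m^2 − 5·m·t + 9·m + 8·t^2 − 9·t = −3·m·(m − t) + (−8·t + 9)·(m − t); both groups contain (m − t), giving −(3·m + 8·t − 9)·(m − t).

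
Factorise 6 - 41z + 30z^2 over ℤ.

Need a pair with product 30·6 = 180 and sum -41: that's -5 and -36.
Split the middle term: 30z^2 - 5z - 36z + 6 = 5z(6z - 1) - 6(6z - 1).

(5z - 6)(6z - 1)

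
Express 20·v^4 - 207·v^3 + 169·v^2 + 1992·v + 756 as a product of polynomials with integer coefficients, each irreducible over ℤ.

(4·v + 9)·(5·v + 2)·(v - 6)·(v - 7)

Among the possible rational roots, v = 7 is a root, so (v - 7) is a factor; dividing leaves 20·v^3 - 67·v^2 - 300·v - 108.
Next, v = 6 is a root, so (v - 6) divides it; the quotient is 20·v^2 + 53·v + 18.
The remaining quadratic factors as (5·v + 2)(4·v + 9).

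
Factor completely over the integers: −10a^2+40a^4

Every term has a factor of 10a^2. Then 4a^2−1 = (2a)² − (1)².

10a^2(2a+1)(2a−1)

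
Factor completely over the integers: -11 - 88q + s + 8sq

(8q + 1)(s - 11)

Group as (8sq + s) + (-88q - 11) = s(8q + 1) - 11(8q + 1).
Both groups share the factor (8q + 1).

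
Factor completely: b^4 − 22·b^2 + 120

(b^2 − 10)·(b^2 − 12)

Substitute u = b^2 to get a quadratic in u, then factor.
b^2 − 10 is irreducible over ℤ (10 is not a perfect square).
b^2 − 12 is irreducible over ℤ (12 is not a perfect square).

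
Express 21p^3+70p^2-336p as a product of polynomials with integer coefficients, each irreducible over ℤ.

Pull out the common factor 7p, then factor the remaining trinomial.

7p(3p-8)(p+6)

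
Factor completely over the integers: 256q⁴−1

(4q+1)(4q−1)(16q²+1)

Difference of squares twice: with A = 4q and B = 1, A⁴ − B⁴ = (A² − B²)(A² + B²), and A² − B² factors again.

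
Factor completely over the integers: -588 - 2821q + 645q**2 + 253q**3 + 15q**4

By the rational root theorem, q = -12 is a root, so (q + 12) is a factor; dividing leaves 15q**3 + 73q**2 - 231q - 49.
Next, q = 7/3 is a root, so (3q - 7) divides it; the quotient is 5q**2 + 36q + 7.
The remaining quadratic factors as (q + 7)(5q + 1).

(3q - 7)(5q + 1)(q + 12)(q + 7)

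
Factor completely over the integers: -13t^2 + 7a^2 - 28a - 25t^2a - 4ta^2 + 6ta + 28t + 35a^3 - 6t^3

-(t - a)(3t + 5a - 4)(2t + 7a + 7)

Group: 3t(-2t^2 - 5ta - 7t + 7a^2 + 7a) + (5a - 4)(-2t^2 - 5ta - 7t + 7a^2 + 7a); both groups contain (-2t^2 - 5ta - 7t + 7a^2 + 7a), so (3t + 5a - 4) is a factor with cofactor -2t^2 - 5ta - 7t + 7a^2 + 7a.
The cofactor groups again: -2t^2 - 5ta - 7t + 7a^2 + 7a = -2t(t - a) + (-7a - 7)(t - a); both groups contain (t - a), giving -(2t + 7a + 7)(t - a).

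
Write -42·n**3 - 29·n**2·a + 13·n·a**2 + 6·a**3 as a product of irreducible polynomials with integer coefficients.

-(2·n - a)·(7·n + 6·a)·(3·n + a)

Group: 7·n·(-6·n**2 + n·a + a**2) + 6·a·(-6·n**2 + n·a + a**2); both groups contain (-6·n**2 + n·a + a**2), so (7·n + 6·a) is a factor with cofactor -6·n**2 + n·a + a**2.
The cofactor groups again: -6·n**2 + n·a + a**2 = -3·n·(2·n - a) - a·(2·n - a); both groups contain (2·n - a), giving -(3·n + a)·(2·n - a).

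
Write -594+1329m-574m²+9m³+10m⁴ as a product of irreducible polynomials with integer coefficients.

(2m-11)(5m-3)(m+9)(m-2)

Among the possible rational roots, m = -9 is a root, so (m+9) divides it; the quotient is 10m³-81m²+155m-66.
Next, m = 3/5 is a root, so (5m-3) divides it; the quotient is 2m²-15m+22.
The remaining quadratic factors as (m-2)(2m-11).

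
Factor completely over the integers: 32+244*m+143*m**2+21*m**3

Among the possible rational roots, m = −8/3 is a root, so (3*m+8) divides it; the quotient is 7*m**2+29*m+4.
The remaining quadratic factors as (m+4)(7*m+1).

(3*m+8)*(7*m+1)*(m+4)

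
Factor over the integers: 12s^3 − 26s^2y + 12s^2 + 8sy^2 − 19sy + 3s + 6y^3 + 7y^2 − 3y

Group: 2s(6s^2 − 4sy + 3s − 2y^2 − 3y) + (−3y + 1)(6s^2 − 4sy + 3s − 2y^2 − 3y); both groups contain (6s^2 − 4sy + 3s − 2y^2 − 3y), so (2s − 3y + 1) is a factor with cofactor 6s^2 − 4sy + 3s − 2y^2 − 3y.
The cofactor groups again: 6s^2 − 4sy + 3s − 2y^2 − 3y = 6s(s − y) + (2y + 3)(s − y); both groups contain (s − y), giving (6s + 2y + 3)(s − y).

(2s − 3y + 1)(6s + 2y + 3)(s − y)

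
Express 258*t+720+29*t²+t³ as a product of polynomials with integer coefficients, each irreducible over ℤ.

(t+15)*(t+6)*(t+8)

Testing divisors of the constant over divisors of the leading coefficient, t = -6 is a root, so (t+6) divides it; the quotient is t²+23*t+120.
The remaining quadratic factors as (t+8)(t+15).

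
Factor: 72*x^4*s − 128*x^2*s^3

8*s*x^2*(3*x − 4*s)*(3*x + 4*s)

Factor out 8*x^2*s, leaving 9*x^2 − 16*s^2, which is a difference of two squares.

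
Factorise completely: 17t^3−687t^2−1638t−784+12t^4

Among the possible rational roots, t = 8 is a root, giving the factor (t−8) and quotient 12t^3+113t^2+217t+98.
Then t = −7 is a root, so (t+7) divides it; the quotient is 12t^2+29t+14.
The remaining quadratic factors as (3t+2)(4t+7).

(3t+2)(4t+7)(t+7)(t−8)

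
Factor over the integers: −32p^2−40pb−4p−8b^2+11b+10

Group: −4p(8p+8b+5) + (−b+2)(8p+8b+5); both groups contain (8p+8b+5).

−(8p+8b+5)(4p+b−2)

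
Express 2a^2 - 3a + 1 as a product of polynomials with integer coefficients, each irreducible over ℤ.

(2a - 1)(a - 1)

Need a pair with product 2·1 = 2 and sum -3: that's -1 and -2.
Split the middle term: 2a^2 - a - 2a + 1 = a(2a - 1) - (2a - 1).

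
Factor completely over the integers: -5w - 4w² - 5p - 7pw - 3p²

Group: -p(3p + 4w + 5) - w(3p + 4w + 5); both groups contain (3p + 4w + 5).

-(3p + 4w + 5)(p + w)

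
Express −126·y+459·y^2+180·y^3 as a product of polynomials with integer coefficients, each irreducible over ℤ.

Pull out the common factor 9·y, then factor the remaining trinomial.

9·y·(4·y−1)·(5·y+14)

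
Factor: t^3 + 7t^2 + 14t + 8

(t + 1)(t + 2)(t + 4)

Testing divisors of the constant over divisors of the leading coefficient, t = -1 is a root, so (t + 1) divides it; the quotient is t^2 + 6t + 8.
The remaining quadratic factors as (t + 4)(t + 2).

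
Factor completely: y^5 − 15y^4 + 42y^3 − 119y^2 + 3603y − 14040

(y − 5)(y − 8)(y − 9)(y^2 + 7y + 39)

Among the possible rational roots, y = 8 is a root, so (y − 8) is a factor; dividing leaves y^4 − 7y^3 − 14y^2 − 231y + 1755.
Then y = 5 is a root, giving the factor (y − 5) and quotient y^3 − 2y^2 − 24y − 351.
Then y = 9 is a root, giving the factor (y − 9) and quotient y^2 + 7y + 39.
The quadratic y^2 + 7y + 39 has discriminant −107 < 0 and is irreducible over ℤ.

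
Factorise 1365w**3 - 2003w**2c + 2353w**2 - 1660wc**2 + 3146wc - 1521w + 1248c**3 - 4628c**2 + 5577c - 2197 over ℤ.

Group: 15w(91w**2 - 85wc + 78w - 156c**2 + 325c - 169) + (-8c + 13)(91w**2 - 85wc + 78w - 156c**2 + 325c - 169); both groups contain (91w**2 - 85wc + 78w - 156c**2 + 325c - 169), so (15w - 8c + 13) is a factor with cofactor 91w**2 - 85wc + 78w - 156c**2 + 325c - 169.
The cofactor groups again: 91w**2 - 85wc + 78w - 156c**2 + 325c - 169 = 7w(13w + 12c - 13) + (-13c + 13)(13w + 12c - 13); both groups contain (13w + 12c - 13), giving (7w - 13c + 13)(13w + 12c - 13).

(7w - 13c + 13)(15w - 8c + 13)(13w + 12c - 13)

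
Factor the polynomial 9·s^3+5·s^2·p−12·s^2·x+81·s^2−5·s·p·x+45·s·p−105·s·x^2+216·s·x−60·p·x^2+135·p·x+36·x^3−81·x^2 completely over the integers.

(9·s+5·p−3·x)·(s+3·x)·(s−4·x+9)

Group: 9·s·(s^2−s·x+9·s−12·x^2+27·x) + (5·p−3·x)·(s^2−s·x+9·s−12·x^2+27·x); both groups contain (s^2−s·x+9·s−12·x^2+27·x), so (9·s+5·p−3·x) is a factor with cofactor s^2−s·x+9·s−12·x^2+27·x.
The cofactor groups again: s^2−s·x+9·s−12·x^2+27·x = s·(s−4·x+9) + 3·x·(s−4·x+9); both groups contain (s−4·x+9), giving (s+3·x)·(s−4·x+9).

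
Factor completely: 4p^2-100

Every term has a factor of 4. Then p^2-25 = (p)² − (5)².

4(p+5)(p-5)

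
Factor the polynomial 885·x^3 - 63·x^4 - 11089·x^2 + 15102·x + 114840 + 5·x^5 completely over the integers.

(5·x + 12)·(x - 11)·(x - 5)·(x^2 + x + 174)

By the rational root theorem, x = -12/5 is a root, so (5·x + 12) is a factor; dividing leaves x^4 - 15·x^3 + 213·x^2 - 2729·x + 9570.
Then x = 5 is a root, so (x - 5) divides it; the quotient is x^3 - 10·x^2 + 163·x - 1914.
Next, x = 11 is a root, so (x - 11) is a factor; dividing leaves x^2 + x + 174.
The quadratic x^2 + x + 174 has discriminant -695 < 0 and is irreducible over ℤ.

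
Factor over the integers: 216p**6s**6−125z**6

(6p**2s**2−5z**2)(36p**4s**4+30p**2z**2s**2+25z**4)

Recognize a difference of cubes with the parts 6p**2s**2 and 5z**2.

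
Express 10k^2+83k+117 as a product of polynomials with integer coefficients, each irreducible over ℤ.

Need a pair with product 10·117 = 1170 and sum 83: that's 18 and 65.
Split the middle term: 10k^2+18k + 65k+117 = 2k(5k+9) + 13(5k+9).

(2k+13)(5k+9)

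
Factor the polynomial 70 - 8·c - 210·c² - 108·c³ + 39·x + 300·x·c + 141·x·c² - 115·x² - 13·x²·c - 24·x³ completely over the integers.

Group: 3·x·(-8·x² - 15·x·c - 33·x + 27·c² + 66·c + 35) + (-4·c + 2)·(-8·x² - 15·x·c - 33·x + 27·c² + 66·c + 35); both groups contain (-8·x² - 15·x·c - 33·x + 27·c² + 66·c + 35), so (3·x - 4·c + 2) is a factor with cofactor -8·x² - 15·x·c - 33·x + 27·c² + 66·c + 35.
The cofactor groups again: -8·x² - 15·x·c - 33·x + 27·c² + 66·c + 35 = -x·(8·x - 9·c - 7) + (-3·c - 5)·(8·x - 9·c - 7); both groups contain (8·x - 9·c - 7), giving -(x + 3·c + 5)·(8·x - 9·c - 7).

-(3·x - 4·c + 2)·(8·x - 9·c - 7)·(x + 3·c + 5)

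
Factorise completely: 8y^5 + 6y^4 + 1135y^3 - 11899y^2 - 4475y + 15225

(2y - 15)(4y + 5)(y - 1)(y^2 + 8y + 203)

Among the possible rational roots, y = 15/2 is a root, so (2y - 15) divides it; the quotient is 4y^4 + 33y^3 + 815y^2 + 163y - 1015.
Next, y = -5/4 is a root, so (4y + 5) divides it; the quotient is y^3 + 7y^2 + 195y - 203.
Next, y = 1 is a root, so (y - 1) divides it; the quotient is y^2 + 8y + 203.
The quadratic y^2 + 8y + 203 has discriminant -748 < 0 and is irreducible over ℤ.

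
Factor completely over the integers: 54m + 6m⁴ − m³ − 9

(6m − 1)(m³ + 9)

Group as (6m⁴ + 54m) + (−m³ − 9) = 6m(m³ + 9) − (m³ + 9).
Both groups share the factor (m³ + 9).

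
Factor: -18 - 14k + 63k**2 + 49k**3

Group as (49k**3 - 14k) + (63k**2 - 18) = 7k(7k**2 - 2) + 9(7k**2 - 2).
Both groups share the factor (7k**2 - 2).

(7k + 9)(7k**2 - 2)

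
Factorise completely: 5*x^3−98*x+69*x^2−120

(5*x+4)*(x+15)*(x−2)

Among the possible rational roots, x = −15 is a root, giving the factor (x+15) and quotient 5*x^2−6*x−8.
The remaining quadratic factors as (5*x+4)(x−2).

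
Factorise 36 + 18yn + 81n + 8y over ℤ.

(2y + 9)(9n + 4)

Group as (18yn + 8y) + (81n + 36) = 2y(9n + 4) + 9(9n + 4).
Both groups share the factor (9n + 4).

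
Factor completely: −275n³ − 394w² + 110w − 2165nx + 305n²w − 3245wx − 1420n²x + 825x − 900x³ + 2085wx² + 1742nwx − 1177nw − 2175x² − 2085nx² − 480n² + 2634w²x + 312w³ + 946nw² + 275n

−(11n + 12w + 15x − 5)(5n + 2w + 15x)(5n − 13w + 4x + 11)

Group: 5n(−55n² + 83nw − 119nx − 96n + 156w² + 147wx − 197w − 60x² − 145x + 55) + (2w + 15x)(−55n² + 83nw − 119nx − 96n + 156w² + 147wx − 197w − 60x² − 145x + 55); both groups contain (−55n² + 83nw − 119nx − 96n + 156w² + 147wx − 197w − 60x² − 145x + 55), so (5n + 2w + 15x) is a factor with cofactor −55n² + 83nw − 119nx − 96n + 156w² + 147wx − 197w − 60x² − 145x + 55.
The cofactor groups again: −55n² + 83nw − 119nx − 96n + 156w² + 147wx − 197w − 60x² − 145x + 55 = −11n(5n − 13w + 4x + 11) + (−12w − 15x + 5)(5n − 13w + 4x + 11); both groups contain (5n − 13w + 4x + 11), giving −(11n + 12w + 15x − 5)(5n − 13w + 4x + 11).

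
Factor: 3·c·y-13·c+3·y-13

(3·y-13)·(c+1)

Group as (3·c·y-13·c) + (3·y-13) = c·(3·y-13) + (3·y-13).
Both groups share the factor (3·y-13).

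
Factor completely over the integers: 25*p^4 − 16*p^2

p^2*(5*p + 4)*(5*p − 4)

Factor out p^2 first: what remains is 25*p^2 − 16.
Recognize a difference of squares with the parts 5*p and 4.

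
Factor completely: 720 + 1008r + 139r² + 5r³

Among the possible rational roots, r = -4/5 is a root, so (5r + 4) divides it; the quotient is r² + 27r + 180.
The remaining quadratic factors as (r + 15)(r + 12).

(5r + 4)(r + 12)(r + 15)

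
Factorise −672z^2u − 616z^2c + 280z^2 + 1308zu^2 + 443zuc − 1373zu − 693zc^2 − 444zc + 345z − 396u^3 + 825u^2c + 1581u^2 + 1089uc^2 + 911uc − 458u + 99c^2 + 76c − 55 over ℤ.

−(7z − 11u − 1)(12u + 11c − 5)(8z − 3u + 9c + 11)

Group: 7z(−96zu − 88zc + 40z + 36u^2 − 75uc − 147u − 99c^2 − 76c + 55) + (−11u − 1)(−96zu − 88zc + 40z + 36u^2 − 75uc − 147u − 99c^2 − 76c + 55); both groups contain (−96zu − 88zc + 40z + 36u^2 − 75uc − 147u − 99c^2 − 76c + 55), so (7z − 11u − 1) is a factor with cofactor −96zu − 88zc + 40z + 36u^2 − 75uc − 147u − 99c^2 − 76c + 55.
The cofactor groups again: −96zu − 88zc + 40z + 36u^2 − 75uc − 147u − 99c^2 − 76c + 55 = −8z(12u + 11c − 5) + (3u − 9c − 11)(12u + 11c − 5); both groups contain (12u + 11c − 5), giving −(8z − 3u + 9c + 11)(12u + 11c − 5).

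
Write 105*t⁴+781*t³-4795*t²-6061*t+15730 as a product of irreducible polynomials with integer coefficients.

(3*t-13)*(5*t+11)*(7*t-10)*(t+11)

Testing divisors of the constant over divisors of the leading coefficient, t = 10/7 is a root, so (7*t-10) divides it; the quotient is 15*t³+133*t²-495*t-1573.
Continuing, t = 13/3 is a root, giving the factor (3*t-13) and quotient 5*t²+66*t+121.
The remaining quadratic factors as (5*t+11)(t+11).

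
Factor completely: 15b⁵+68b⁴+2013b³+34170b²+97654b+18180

Trying the rational-root candidates, b = -9 is a root, so (b+9) divides it; the quotient is 15b⁴-67b³+2616b²+10626b+2020.
Then b = -1/5 is a root, giving the factor (5b+1) and quotient 3b³-14b²+526b+2020.
Next, b = -10/3 is a root, giving the factor (3b+10) and quotient b²-8b+202.
The quadratic b²-8b+202 has discriminant -744 < 0 and is irreducible over ℤ.

(3b+10)(5b+1)(b+9)(b²-8b+202)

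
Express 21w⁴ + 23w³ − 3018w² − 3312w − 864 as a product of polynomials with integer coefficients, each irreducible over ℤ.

(3w + 2)(7w + 3)(w + 12)(w − 12)

Testing divisors of the constant over divisors of the leading coefficient, w = −3/7 is a root, giving the factor (7w + 3) and quotient 3w³ + 2w² − 432w − 288.
Next, w = 12 is a root, so (w − 12) divides it; the quotient is 3w² + 38w + 24.
The remaining quadratic factors as (w + 12)(3w + 2).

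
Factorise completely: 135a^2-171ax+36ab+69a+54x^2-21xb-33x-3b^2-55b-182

Group: 9a(15a-9x-b-14) + (-6x+3b+13)(15a-9x-b-14); both groups contain (15a-9x-b-14).

(15a-9x-b-14)(9a-6x+3b+13)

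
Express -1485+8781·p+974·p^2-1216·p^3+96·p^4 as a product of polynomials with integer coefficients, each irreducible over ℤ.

By the rational root theorem, p = -9/4 is a root, so (4·p+9) is a factor; dividing leaves 24·p^3-358·p^2+1049·p-165.
Next, p = 15/4 is a root, giving the factor (4·p-15) and quotient 6·p^2-67·p+11.
The remaining quadratic factors as (6·p-1)(p-11).

(4·p+9)·(4·p-15)·(6·p-1)·(p-11)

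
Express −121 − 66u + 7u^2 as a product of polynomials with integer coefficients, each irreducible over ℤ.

Need a pair with product 7·(−121) = −847 and sum −66: that's −77 and 11.
Split the middle term: 7u^2 − 77u + 11u − 121 = 7u(u − 11) + 11(u − 11).

(7u + 11)(u − 11)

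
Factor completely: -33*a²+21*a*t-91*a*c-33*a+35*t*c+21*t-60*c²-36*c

Group: -11*a*(3*a+5*c+3) + (7*t-12*c)*(3*a+5*c+3); both groups contain (3*a+5*c+3).

-(11*a-7*t+12*c)*(3*a+5*c+3)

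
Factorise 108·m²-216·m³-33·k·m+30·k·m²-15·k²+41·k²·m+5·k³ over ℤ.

(5·k-9·m)·(k+4·m)·(k+6·m-3)

Group: 5·k·(k²+10·k·m-3·k+24·m²-12·m) - 9·m·(k²+10·k·m-3·k+24·m²-12·m); both groups contain (k²+10·k·m-3·k+24·m²-12·m), so (5·k-9·m) is a factor with cofactor k²+10·k·m-3·k+24·m²-12·m.
The cofactor groups again: k²+10·k·m-3·k+24·m²-12·m = k·(k+4·m) + (6·m-3)·(k+4·m); both groups contain (k+4·m), giving (k+6·m-3)·(k+4·m).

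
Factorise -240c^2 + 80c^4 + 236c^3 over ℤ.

Pull out the common factor 4c^2, then factor the remaining trinomial.

4c^2(4c + 15)(5c - 4)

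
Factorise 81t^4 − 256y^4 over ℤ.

(3t + 4y)(3t − 4y)(9t^2 + 16y^2)

Write as (9t^2)² − (16y^2)², then factor 9t^2 − 16y^2 once more.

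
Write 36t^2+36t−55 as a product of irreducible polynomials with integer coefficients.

(6t+11)(6t−5)

Need a pair with product 36·(−55) = −1980 and sum 36: that's −30 and 66.
Split the middle term: 36t^2−30t + 66t−55 = 6t(6t−5) + 11(6t−5).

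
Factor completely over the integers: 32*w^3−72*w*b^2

8*w*(2*w−3*b)*(2*w+3*b)

Every term has a factor of 8*w. Then 4*w^2−9*b^2 = (2*w)² − (3*b)².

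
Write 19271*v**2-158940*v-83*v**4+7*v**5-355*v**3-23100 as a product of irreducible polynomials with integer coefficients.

(7*v+1)*(v+14)*(v-11)*(v**2-15*v+150)

Among the possible rational roots, v = -1/7 is a root, giving the factor (7*v+1) and quotient v**4-12*v**3-49*v**2+2760*v-23100.
Then v = 11 is a root, giving the factor (v-11) and quotient v**3-v**2-60*v+2100.
Next, v = -14 is a root, so (v+14) divides it; the quotient is v**2-15*v+150.
The quadratic v**2-15*v+150 has discriminant -375 < 0 and is irreducible over ℤ.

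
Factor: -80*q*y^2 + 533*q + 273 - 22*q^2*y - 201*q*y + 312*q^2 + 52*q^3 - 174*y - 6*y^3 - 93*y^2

(13*q + y + 13)*(2*q + 2*y + 7)*(2*q - 3*y + 3)

Group: 2*q*(26*q^2 + 28*q*y + 117*q + 2*y^2 + 33*y + 91) + (-3*y + 3)*(26*q^2 + 28*q*y + 117*q + 2*y^2 + 33*y + 91); both groups contain (26*q^2 + 28*q*y + 117*q + 2*y^2 + 33*y + 91), so (2*q - 3*y + 3) is a factor with cofactor 26*q^2 + 28*q*y + 117*q + 2*y^2 + 33*y + 91.
The cofactor groups again: 26*q^2 + 28*q*y + 117*q + 2*y^2 + 33*y + 91 = 2*q*(13*q + y + 13) + (2*y + 7)*(13*q + y + 13); both groups contain (13*q + y + 13), giving (2*q + 2*y + 7)*(13*q + y + 13).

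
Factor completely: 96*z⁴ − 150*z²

6*z²*(4*z + 5)*(4*z − 5)

Factor out 6*z², leaving 16*z² − 25, which is a difference of two squares.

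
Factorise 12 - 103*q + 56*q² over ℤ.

(7*q - 12)*(8*q - 1)

Need a pair with product 56·12 = 672 and sum -103: that's -7 and -96.
Split the middle term: 56*q² - 7*q - 96*q + 12 = 7*q*(8*q - 1) - 12*(8*q - 1).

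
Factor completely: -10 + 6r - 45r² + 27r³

(3r - 5)(9r² + 2)

Group as (27r³ + 6r) + (-45r² - 10) = 3r(9r² + 2) - 5(9r² + 2).
Both groups share the factor (9r² + 2).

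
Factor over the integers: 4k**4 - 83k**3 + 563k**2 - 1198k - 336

Among the possible rational roots, k = 7 is a root, giving the factor (k - 7) and quotient 4k**3 - 55k**2 + 178k + 48.
Continuing, k = 6 is a root, giving the factor (k - 6) and quotient 4k**2 - 31k - 8.
The remaining quadratic factors as (k - 8)(4k + 1).

(4k + 1)(k - 6)(k - 7)(k - 8)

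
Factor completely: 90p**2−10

10(3p+1)(3p−1)

Factor out 10, leaving 9p**2−1, which is a difference of two squares.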